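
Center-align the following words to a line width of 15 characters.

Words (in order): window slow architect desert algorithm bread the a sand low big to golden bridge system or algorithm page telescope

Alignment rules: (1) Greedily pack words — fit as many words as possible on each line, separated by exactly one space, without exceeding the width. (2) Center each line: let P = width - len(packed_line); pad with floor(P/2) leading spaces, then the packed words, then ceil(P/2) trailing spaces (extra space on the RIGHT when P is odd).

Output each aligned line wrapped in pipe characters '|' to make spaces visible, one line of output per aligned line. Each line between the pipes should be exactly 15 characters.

Line 1: ['window', 'slow'] (min_width=11, slack=4)
Line 2: ['architect'] (min_width=9, slack=6)
Line 3: ['desert'] (min_width=6, slack=9)
Line 4: ['algorithm', 'bread'] (min_width=15, slack=0)
Line 5: ['the', 'a', 'sand', 'low'] (min_width=14, slack=1)
Line 6: ['big', 'to', 'golden'] (min_width=13, slack=2)
Line 7: ['bridge', 'system'] (min_width=13, slack=2)
Line 8: ['or', 'algorithm'] (min_width=12, slack=3)
Line 9: ['page', 'telescope'] (min_width=14, slack=1)

Answer: |  window slow  |
|   architect   |
|    desert     |
|algorithm bread|
|the a sand low |
| big to golden |
| bridge system |
| or algorithm  |
|page telescope |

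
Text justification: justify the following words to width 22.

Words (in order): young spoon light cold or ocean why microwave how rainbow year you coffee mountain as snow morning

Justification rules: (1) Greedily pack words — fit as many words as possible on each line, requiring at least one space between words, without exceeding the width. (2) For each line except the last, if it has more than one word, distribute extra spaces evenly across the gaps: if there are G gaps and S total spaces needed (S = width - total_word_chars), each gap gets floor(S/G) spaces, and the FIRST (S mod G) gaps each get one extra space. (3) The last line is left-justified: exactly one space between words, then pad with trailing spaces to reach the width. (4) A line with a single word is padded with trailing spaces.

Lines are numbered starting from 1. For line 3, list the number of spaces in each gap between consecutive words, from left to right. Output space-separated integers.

Answer: 2 2 1

Derivation:
Line 1: ['young', 'spoon', 'light', 'cold'] (min_width=22, slack=0)
Line 2: ['or', 'ocean', 'why', 'microwave'] (min_width=22, slack=0)
Line 3: ['how', 'rainbow', 'year', 'you'] (min_width=20, slack=2)
Line 4: ['coffee', 'mountain', 'as'] (min_width=18, slack=4)
Line 5: ['snow', 'morning'] (min_width=12, slack=10)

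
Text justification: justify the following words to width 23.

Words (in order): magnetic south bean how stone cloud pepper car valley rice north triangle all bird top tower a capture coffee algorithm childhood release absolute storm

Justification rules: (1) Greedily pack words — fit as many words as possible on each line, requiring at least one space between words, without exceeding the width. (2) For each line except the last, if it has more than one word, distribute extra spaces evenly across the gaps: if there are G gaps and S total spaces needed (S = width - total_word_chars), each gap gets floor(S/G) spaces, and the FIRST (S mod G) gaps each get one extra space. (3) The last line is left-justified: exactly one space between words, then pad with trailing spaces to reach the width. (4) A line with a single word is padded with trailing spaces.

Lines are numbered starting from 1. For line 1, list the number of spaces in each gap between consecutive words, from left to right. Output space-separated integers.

Answer: 1 1 1

Derivation:
Line 1: ['magnetic', 'south', 'bean', 'how'] (min_width=23, slack=0)
Line 2: ['stone', 'cloud', 'pepper', 'car'] (min_width=22, slack=1)
Line 3: ['valley', 'rice', 'north'] (min_width=17, slack=6)
Line 4: ['triangle', 'all', 'bird', 'top'] (min_width=21, slack=2)
Line 5: ['tower', 'a', 'capture', 'coffee'] (min_width=22, slack=1)
Line 6: ['algorithm', 'childhood'] (min_width=19, slack=4)
Line 7: ['release', 'absolute', 'storm'] (min_width=22, slack=1)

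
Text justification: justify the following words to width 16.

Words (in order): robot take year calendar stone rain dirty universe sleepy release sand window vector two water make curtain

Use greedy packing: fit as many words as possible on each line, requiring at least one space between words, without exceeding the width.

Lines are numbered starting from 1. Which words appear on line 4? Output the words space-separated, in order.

Line 1: ['robot', 'take', 'year'] (min_width=15, slack=1)
Line 2: ['calendar', 'stone'] (min_width=14, slack=2)
Line 3: ['rain', 'dirty'] (min_width=10, slack=6)
Line 4: ['universe', 'sleepy'] (min_width=15, slack=1)
Line 5: ['release', 'sand'] (min_width=12, slack=4)
Line 6: ['window', 'vector'] (min_width=13, slack=3)
Line 7: ['two', 'water', 'make'] (min_width=14, slack=2)
Line 8: ['curtain'] (min_width=7, slack=9)

Answer: universe sleepy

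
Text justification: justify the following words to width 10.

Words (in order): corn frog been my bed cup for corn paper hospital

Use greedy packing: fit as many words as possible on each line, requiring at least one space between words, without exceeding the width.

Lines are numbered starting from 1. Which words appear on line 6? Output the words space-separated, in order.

Answer: hospital

Derivation:
Line 1: ['corn', 'frog'] (min_width=9, slack=1)
Line 2: ['been', 'my'] (min_width=7, slack=3)
Line 3: ['bed', 'cup'] (min_width=7, slack=3)
Line 4: ['for', 'corn'] (min_width=8, slack=2)
Line 5: ['paper'] (min_width=5, slack=5)
Line 6: ['hospital'] (min_width=8, slack=2)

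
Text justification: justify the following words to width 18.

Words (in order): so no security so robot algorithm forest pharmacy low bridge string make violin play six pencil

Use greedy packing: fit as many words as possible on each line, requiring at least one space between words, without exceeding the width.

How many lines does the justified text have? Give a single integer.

Line 1: ['so', 'no', 'security', 'so'] (min_width=17, slack=1)
Line 2: ['robot', 'algorithm'] (min_width=15, slack=3)
Line 3: ['forest', 'pharmacy'] (min_width=15, slack=3)
Line 4: ['low', 'bridge', 'string'] (min_width=17, slack=1)
Line 5: ['make', 'violin', 'play'] (min_width=16, slack=2)
Line 6: ['six', 'pencil'] (min_width=10, slack=8)
Total lines: 6

Answer: 6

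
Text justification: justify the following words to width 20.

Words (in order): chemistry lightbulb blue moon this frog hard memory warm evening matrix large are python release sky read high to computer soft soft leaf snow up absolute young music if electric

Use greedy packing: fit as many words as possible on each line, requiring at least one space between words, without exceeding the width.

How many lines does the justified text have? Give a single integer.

Answer: 10

Derivation:
Line 1: ['chemistry', 'lightbulb'] (min_width=19, slack=1)
Line 2: ['blue', 'moon', 'this', 'frog'] (min_width=19, slack=1)
Line 3: ['hard', 'memory', 'warm'] (min_width=16, slack=4)
Line 4: ['evening', 'matrix', 'large'] (min_width=20, slack=0)
Line 5: ['are', 'python', 'release'] (min_width=18, slack=2)
Line 6: ['sky', 'read', 'high', 'to'] (min_width=16, slack=4)
Line 7: ['computer', 'soft', 'soft'] (min_width=18, slack=2)
Line 8: ['leaf', 'snow', 'up'] (min_width=12, slack=8)
Line 9: ['absolute', 'young', 'music'] (min_width=20, slack=0)
Line 10: ['if', 'electric'] (min_width=11, slack=9)
Total lines: 10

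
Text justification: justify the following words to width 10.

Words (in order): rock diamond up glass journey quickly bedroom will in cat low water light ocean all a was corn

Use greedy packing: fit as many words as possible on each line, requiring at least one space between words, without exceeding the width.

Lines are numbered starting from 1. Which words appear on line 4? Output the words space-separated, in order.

Line 1: ['rock'] (min_width=4, slack=6)
Line 2: ['diamond', 'up'] (min_width=10, slack=0)
Line 3: ['glass'] (min_width=5, slack=5)
Line 4: ['journey'] (min_width=7, slack=3)
Line 5: ['quickly'] (min_width=7, slack=3)
Line 6: ['bedroom'] (min_width=7, slack=3)
Line 7: ['will', 'in'] (min_width=7, slack=3)
Line 8: ['cat', 'low'] (min_width=7, slack=3)
Line 9: ['water'] (min_width=5, slack=5)
Line 10: ['light'] (min_width=5, slack=5)
Line 11: ['ocean', 'all'] (min_width=9, slack=1)
Line 12: ['a', 'was', 'corn'] (min_width=10, slack=0)

Answer: journey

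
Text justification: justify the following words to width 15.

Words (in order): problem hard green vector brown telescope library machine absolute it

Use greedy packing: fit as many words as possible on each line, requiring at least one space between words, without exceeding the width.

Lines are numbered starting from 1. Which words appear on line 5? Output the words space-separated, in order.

Line 1: ['problem', 'hard'] (min_width=12, slack=3)
Line 2: ['green', 'vector'] (min_width=12, slack=3)
Line 3: ['brown', 'telescope'] (min_width=15, slack=0)
Line 4: ['library', 'machine'] (min_width=15, slack=0)
Line 5: ['absolute', 'it'] (min_width=11, slack=4)

Answer: absolute it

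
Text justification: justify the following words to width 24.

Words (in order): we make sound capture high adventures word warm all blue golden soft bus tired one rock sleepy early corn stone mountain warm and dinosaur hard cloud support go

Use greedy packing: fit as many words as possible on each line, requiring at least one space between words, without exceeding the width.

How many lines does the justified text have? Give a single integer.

Line 1: ['we', 'make', 'sound', 'capture'] (min_width=21, slack=3)
Line 2: ['high', 'adventures', 'word'] (min_width=20, slack=4)
Line 3: ['warm', 'all', 'blue', 'golden'] (min_width=20, slack=4)
Line 4: ['soft', 'bus', 'tired', 'one', 'rock'] (min_width=23, slack=1)
Line 5: ['sleepy', 'early', 'corn', 'stone'] (min_width=23, slack=1)
Line 6: ['mountain', 'warm', 'and'] (min_width=17, slack=7)
Line 7: ['dinosaur', 'hard', 'cloud'] (min_width=19, slack=5)
Line 8: ['support', 'go'] (min_width=10, slack=14)
Total lines: 8

Answer: 8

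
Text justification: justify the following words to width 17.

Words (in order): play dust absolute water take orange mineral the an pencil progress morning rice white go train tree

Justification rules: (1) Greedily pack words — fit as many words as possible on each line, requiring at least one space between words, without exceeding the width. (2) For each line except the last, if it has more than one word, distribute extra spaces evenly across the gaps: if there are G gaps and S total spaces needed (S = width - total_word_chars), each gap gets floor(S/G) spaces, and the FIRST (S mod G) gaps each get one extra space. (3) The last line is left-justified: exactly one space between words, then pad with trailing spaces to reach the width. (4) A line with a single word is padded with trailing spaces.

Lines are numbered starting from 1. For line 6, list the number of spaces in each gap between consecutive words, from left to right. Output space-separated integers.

Line 1: ['play', 'dust'] (min_width=9, slack=8)
Line 2: ['absolute', 'water'] (min_width=14, slack=3)
Line 3: ['take', 'orange'] (min_width=11, slack=6)
Line 4: ['mineral', 'the', 'an'] (min_width=14, slack=3)
Line 5: ['pencil', 'progress'] (min_width=15, slack=2)
Line 6: ['morning', 'rice'] (min_width=12, slack=5)
Line 7: ['white', 'go', 'train'] (min_width=14, slack=3)
Line 8: ['tree'] (min_width=4, slack=13)

Answer: 6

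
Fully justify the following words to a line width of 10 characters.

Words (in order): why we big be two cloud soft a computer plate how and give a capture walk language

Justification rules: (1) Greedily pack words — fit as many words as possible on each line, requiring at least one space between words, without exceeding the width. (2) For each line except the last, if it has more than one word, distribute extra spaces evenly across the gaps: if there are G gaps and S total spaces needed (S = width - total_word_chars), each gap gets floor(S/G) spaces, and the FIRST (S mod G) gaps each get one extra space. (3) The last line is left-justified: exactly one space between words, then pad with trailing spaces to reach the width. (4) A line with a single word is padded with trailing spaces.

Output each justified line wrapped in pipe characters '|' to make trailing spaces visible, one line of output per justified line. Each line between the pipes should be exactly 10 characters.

Answer: |why we big|
|be     two|
|cloud soft|
|a computer|
|plate  how|
|and give a|
|capture   |
|walk      |
|language  |

Derivation:
Line 1: ['why', 'we', 'big'] (min_width=10, slack=0)
Line 2: ['be', 'two'] (min_width=6, slack=4)
Line 3: ['cloud', 'soft'] (min_width=10, slack=0)
Line 4: ['a', 'computer'] (min_width=10, slack=0)
Line 5: ['plate', 'how'] (min_width=9, slack=1)
Line 6: ['and', 'give', 'a'] (min_width=10, slack=0)
Line 7: ['capture'] (min_width=7, slack=3)
Line 8: ['walk'] (min_width=4, slack=6)
Line 9: ['language'] (min_width=8, slack=2)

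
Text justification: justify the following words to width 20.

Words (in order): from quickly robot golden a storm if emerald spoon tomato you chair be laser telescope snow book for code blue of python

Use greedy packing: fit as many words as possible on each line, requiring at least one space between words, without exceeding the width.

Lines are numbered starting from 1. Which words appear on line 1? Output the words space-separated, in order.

Line 1: ['from', 'quickly', 'robot'] (min_width=18, slack=2)
Line 2: ['golden', 'a', 'storm', 'if'] (min_width=17, slack=3)
Line 3: ['emerald', 'spoon', 'tomato'] (min_width=20, slack=0)
Line 4: ['you', 'chair', 'be', 'laser'] (min_width=18, slack=2)
Line 5: ['telescope', 'snow', 'book'] (min_width=19, slack=1)
Line 6: ['for', 'code', 'blue', 'of'] (min_width=16, slack=4)
Line 7: ['python'] (min_width=6, slack=14)

Answer: from quickly robot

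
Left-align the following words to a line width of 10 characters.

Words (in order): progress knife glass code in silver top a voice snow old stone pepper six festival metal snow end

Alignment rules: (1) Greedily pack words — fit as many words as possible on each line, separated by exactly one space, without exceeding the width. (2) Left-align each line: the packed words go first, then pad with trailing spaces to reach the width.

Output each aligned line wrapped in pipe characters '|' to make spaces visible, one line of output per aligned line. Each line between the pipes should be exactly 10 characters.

Line 1: ['progress'] (min_width=8, slack=2)
Line 2: ['knife'] (min_width=5, slack=5)
Line 3: ['glass', 'code'] (min_width=10, slack=0)
Line 4: ['in', 'silver'] (min_width=9, slack=1)
Line 5: ['top', 'a'] (min_width=5, slack=5)
Line 6: ['voice', 'snow'] (min_width=10, slack=0)
Line 7: ['old', 'stone'] (min_width=9, slack=1)
Line 8: ['pepper', 'six'] (min_width=10, slack=0)
Line 9: ['festival'] (min_width=8, slack=2)
Line 10: ['metal', 'snow'] (min_width=10, slack=0)
Line 11: ['end'] (min_width=3, slack=7)

Answer: |progress  |
|knife     |
|glass code|
|in silver |
|top a     |
|voice snow|
|old stone |
|pepper six|
|festival  |
|metal snow|
|end       |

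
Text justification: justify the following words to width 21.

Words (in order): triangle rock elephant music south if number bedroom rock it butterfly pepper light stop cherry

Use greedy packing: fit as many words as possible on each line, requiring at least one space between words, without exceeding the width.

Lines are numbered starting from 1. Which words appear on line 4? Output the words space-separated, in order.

Answer: rock it butterfly

Derivation:
Line 1: ['triangle', 'rock'] (min_width=13, slack=8)
Line 2: ['elephant', 'music', 'south'] (min_width=20, slack=1)
Line 3: ['if', 'number', 'bedroom'] (min_width=17, slack=4)
Line 4: ['rock', 'it', 'butterfly'] (min_width=17, slack=4)
Line 5: ['pepper', 'light', 'stop'] (min_width=17, slack=4)
Line 6: ['cherry'] (min_width=6, slack=15)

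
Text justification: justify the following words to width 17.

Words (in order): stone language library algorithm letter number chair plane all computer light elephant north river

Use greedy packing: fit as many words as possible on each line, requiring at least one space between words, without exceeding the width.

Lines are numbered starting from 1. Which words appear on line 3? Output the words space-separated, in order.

Line 1: ['stone', 'language'] (min_width=14, slack=3)
Line 2: ['library', 'algorithm'] (min_width=17, slack=0)
Line 3: ['letter', 'number'] (min_width=13, slack=4)
Line 4: ['chair', 'plane', 'all'] (min_width=15, slack=2)
Line 5: ['computer', 'light'] (min_width=14, slack=3)
Line 6: ['elephant', 'north'] (min_width=14, slack=3)
Line 7: ['river'] (min_width=5, slack=12)

Answer: letter number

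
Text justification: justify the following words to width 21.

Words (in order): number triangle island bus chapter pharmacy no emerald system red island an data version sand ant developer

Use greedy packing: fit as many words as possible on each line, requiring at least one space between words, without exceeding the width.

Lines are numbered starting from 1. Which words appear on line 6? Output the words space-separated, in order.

Answer: developer

Derivation:
Line 1: ['number', 'triangle'] (min_width=15, slack=6)
Line 2: ['island', 'bus', 'chapter'] (min_width=18, slack=3)
Line 3: ['pharmacy', 'no', 'emerald'] (min_width=19, slack=2)
Line 4: ['system', 'red', 'island', 'an'] (min_width=20, slack=1)
Line 5: ['data', 'version', 'sand', 'ant'] (min_width=21, slack=0)
Line 6: ['developer'] (min_width=9, slack=12)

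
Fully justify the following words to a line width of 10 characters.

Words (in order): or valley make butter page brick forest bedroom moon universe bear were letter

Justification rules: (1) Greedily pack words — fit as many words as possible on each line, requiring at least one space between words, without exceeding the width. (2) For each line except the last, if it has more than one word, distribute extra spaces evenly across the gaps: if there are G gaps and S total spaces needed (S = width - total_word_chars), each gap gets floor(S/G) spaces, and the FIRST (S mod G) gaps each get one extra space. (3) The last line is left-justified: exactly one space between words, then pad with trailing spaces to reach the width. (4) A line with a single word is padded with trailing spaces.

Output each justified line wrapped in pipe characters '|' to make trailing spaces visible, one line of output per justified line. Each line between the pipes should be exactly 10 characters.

Answer: |or  valley|
|make      |
|butter    |
|page brick|
|forest    |
|bedroom   |
|moon      |
|universe  |
|bear  were|
|letter    |

Derivation:
Line 1: ['or', 'valley'] (min_width=9, slack=1)
Line 2: ['make'] (min_width=4, slack=6)
Line 3: ['butter'] (min_width=6, slack=4)
Line 4: ['page', 'brick'] (min_width=10, slack=0)
Line 5: ['forest'] (min_width=6, slack=4)
Line 6: ['bedroom'] (min_width=7, slack=3)
Line 7: ['moon'] (min_width=4, slack=6)
Line 8: ['universe'] (min_width=8, slack=2)
Line 9: ['bear', 'were'] (min_width=9, slack=1)
Line 10: ['letter'] (min_width=6, slack=4)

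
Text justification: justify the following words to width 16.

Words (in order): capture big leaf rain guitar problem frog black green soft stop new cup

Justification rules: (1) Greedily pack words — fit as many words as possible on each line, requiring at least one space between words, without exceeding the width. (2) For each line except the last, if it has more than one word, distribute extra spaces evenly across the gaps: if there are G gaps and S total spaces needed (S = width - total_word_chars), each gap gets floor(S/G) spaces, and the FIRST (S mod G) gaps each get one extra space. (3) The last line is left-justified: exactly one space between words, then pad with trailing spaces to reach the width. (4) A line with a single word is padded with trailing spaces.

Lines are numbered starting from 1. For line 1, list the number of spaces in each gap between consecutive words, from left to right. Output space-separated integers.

Line 1: ['capture', 'big', 'leaf'] (min_width=16, slack=0)
Line 2: ['rain', 'guitar'] (min_width=11, slack=5)
Line 3: ['problem', 'frog'] (min_width=12, slack=4)
Line 4: ['black', 'green', 'soft'] (min_width=16, slack=0)
Line 5: ['stop', 'new', 'cup'] (min_width=12, slack=4)

Answer: 1 1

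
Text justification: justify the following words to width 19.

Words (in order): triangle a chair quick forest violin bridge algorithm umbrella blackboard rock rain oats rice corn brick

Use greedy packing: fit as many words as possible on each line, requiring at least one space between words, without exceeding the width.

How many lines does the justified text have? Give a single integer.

Answer: 6

Derivation:
Line 1: ['triangle', 'a', 'chair'] (min_width=16, slack=3)
Line 2: ['quick', 'forest', 'violin'] (min_width=19, slack=0)
Line 3: ['bridge', 'algorithm'] (min_width=16, slack=3)
Line 4: ['umbrella', 'blackboard'] (min_width=19, slack=0)
Line 5: ['rock', 'rain', 'oats', 'rice'] (min_width=19, slack=0)
Line 6: ['corn', 'brick'] (min_width=10, slack=9)
Total lines: 6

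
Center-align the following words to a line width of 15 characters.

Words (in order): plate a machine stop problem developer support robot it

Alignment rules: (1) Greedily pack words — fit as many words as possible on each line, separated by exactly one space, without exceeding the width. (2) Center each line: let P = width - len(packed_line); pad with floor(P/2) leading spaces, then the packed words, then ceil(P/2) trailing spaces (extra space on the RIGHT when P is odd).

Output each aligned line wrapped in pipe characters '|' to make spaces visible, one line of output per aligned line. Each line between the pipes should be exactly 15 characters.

Line 1: ['plate', 'a', 'machine'] (min_width=15, slack=0)
Line 2: ['stop', 'problem'] (min_width=12, slack=3)
Line 3: ['developer'] (min_width=9, slack=6)
Line 4: ['support', 'robot'] (min_width=13, slack=2)
Line 5: ['it'] (min_width=2, slack=13)

Answer: |plate a machine|
| stop problem  |
|   developer   |
| support robot |
|      it       |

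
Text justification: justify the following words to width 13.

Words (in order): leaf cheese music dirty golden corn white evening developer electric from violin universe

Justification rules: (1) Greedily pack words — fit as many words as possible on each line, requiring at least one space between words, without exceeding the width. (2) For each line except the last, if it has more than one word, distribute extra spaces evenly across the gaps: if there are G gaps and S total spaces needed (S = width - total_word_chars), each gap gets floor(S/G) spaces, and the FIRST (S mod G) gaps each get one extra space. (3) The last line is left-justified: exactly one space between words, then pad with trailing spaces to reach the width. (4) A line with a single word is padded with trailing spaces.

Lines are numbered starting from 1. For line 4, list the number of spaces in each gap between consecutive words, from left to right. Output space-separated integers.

Answer: 1

Derivation:
Line 1: ['leaf', 'cheese'] (min_width=11, slack=2)
Line 2: ['music', 'dirty'] (min_width=11, slack=2)
Line 3: ['golden', 'corn'] (min_width=11, slack=2)
Line 4: ['white', 'evening'] (min_width=13, slack=0)
Line 5: ['developer'] (min_width=9, slack=4)
Line 6: ['electric', 'from'] (min_width=13, slack=0)
Line 7: ['violin'] (min_width=6, slack=7)
Line 8: ['universe'] (min_width=8, slack=5)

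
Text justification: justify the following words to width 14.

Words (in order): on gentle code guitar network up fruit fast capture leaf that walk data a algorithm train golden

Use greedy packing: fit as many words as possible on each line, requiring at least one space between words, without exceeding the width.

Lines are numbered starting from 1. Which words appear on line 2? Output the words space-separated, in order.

Line 1: ['on', 'gentle', 'code'] (min_width=14, slack=0)
Line 2: ['guitar', 'network'] (min_width=14, slack=0)
Line 3: ['up', 'fruit', 'fast'] (min_width=13, slack=1)
Line 4: ['capture', 'leaf'] (min_width=12, slack=2)
Line 5: ['that', 'walk', 'data'] (min_width=14, slack=0)
Line 6: ['a', 'algorithm'] (min_width=11, slack=3)
Line 7: ['train', 'golden'] (min_width=12, slack=2)

Answer: guitar network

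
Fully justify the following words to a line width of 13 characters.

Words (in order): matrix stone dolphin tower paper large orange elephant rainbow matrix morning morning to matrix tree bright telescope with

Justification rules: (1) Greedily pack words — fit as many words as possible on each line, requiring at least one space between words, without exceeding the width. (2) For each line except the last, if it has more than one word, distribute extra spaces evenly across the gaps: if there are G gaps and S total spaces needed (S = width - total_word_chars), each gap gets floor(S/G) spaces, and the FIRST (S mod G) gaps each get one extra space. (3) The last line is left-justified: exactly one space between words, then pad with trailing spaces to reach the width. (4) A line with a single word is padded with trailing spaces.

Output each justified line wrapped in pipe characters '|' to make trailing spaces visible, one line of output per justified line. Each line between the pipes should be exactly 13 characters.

Line 1: ['matrix', 'stone'] (min_width=12, slack=1)
Line 2: ['dolphin', 'tower'] (min_width=13, slack=0)
Line 3: ['paper', 'large'] (min_width=11, slack=2)
Line 4: ['orange'] (min_width=6, slack=7)
Line 5: ['elephant'] (min_width=8, slack=5)
Line 6: ['rainbow'] (min_width=7, slack=6)
Line 7: ['matrix'] (min_width=6, slack=7)
Line 8: ['morning'] (min_width=7, slack=6)
Line 9: ['morning', 'to'] (min_width=10, slack=3)
Line 10: ['matrix', 'tree'] (min_width=11, slack=2)
Line 11: ['bright'] (min_width=6, slack=7)
Line 12: ['telescope'] (min_width=9, slack=4)
Line 13: ['with'] (min_width=4, slack=9)

Answer: |matrix  stone|
|dolphin tower|
|paper   large|
|orange       |
|elephant     |
|rainbow      |
|matrix       |
|morning      |
|morning    to|
|matrix   tree|
|bright       |
|telescope    |
|with         |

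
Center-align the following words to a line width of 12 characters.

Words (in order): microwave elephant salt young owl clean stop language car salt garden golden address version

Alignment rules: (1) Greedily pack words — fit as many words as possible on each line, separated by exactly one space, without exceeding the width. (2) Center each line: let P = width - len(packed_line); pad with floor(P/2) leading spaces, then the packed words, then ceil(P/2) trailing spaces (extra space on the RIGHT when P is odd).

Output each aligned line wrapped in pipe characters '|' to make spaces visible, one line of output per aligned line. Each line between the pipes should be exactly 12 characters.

Answer: | microwave  |
|  elephant  |
| salt young |
| owl clean  |
|    stop    |
|language car|
|salt garden |
|   golden   |
|  address   |
|  version   |

Derivation:
Line 1: ['microwave'] (min_width=9, slack=3)
Line 2: ['elephant'] (min_width=8, slack=4)
Line 3: ['salt', 'young'] (min_width=10, slack=2)
Line 4: ['owl', 'clean'] (min_width=9, slack=3)
Line 5: ['stop'] (min_width=4, slack=8)
Line 6: ['language', 'car'] (min_width=12, slack=0)
Line 7: ['salt', 'garden'] (min_width=11, slack=1)
Line 8: ['golden'] (min_width=6, slack=6)
Line 9: ['address'] (min_width=7, slack=5)
Line 10: ['version'] (min_width=7, slack=5)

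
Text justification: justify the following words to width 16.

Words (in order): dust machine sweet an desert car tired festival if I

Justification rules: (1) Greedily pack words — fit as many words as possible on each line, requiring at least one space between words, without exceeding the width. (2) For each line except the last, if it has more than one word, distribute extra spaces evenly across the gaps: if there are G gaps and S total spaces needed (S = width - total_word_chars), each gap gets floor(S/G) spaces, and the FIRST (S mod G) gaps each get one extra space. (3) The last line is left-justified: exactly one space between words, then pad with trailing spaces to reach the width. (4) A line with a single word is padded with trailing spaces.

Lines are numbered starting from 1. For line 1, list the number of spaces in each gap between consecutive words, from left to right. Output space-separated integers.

Line 1: ['dust', 'machine'] (min_width=12, slack=4)
Line 2: ['sweet', 'an', 'desert'] (min_width=15, slack=1)
Line 3: ['car', 'tired'] (min_width=9, slack=7)
Line 4: ['festival', 'if', 'I'] (min_width=13, slack=3)

Answer: 5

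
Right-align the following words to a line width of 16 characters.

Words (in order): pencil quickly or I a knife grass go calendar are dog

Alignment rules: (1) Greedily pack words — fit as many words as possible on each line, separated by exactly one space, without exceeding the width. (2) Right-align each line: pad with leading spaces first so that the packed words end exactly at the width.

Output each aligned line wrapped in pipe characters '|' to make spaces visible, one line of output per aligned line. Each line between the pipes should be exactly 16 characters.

Line 1: ['pencil', 'quickly'] (min_width=14, slack=2)
Line 2: ['or', 'I', 'a', 'knife'] (min_width=12, slack=4)
Line 3: ['grass', 'go'] (min_width=8, slack=8)
Line 4: ['calendar', 'are', 'dog'] (min_width=16, slack=0)

Answer: |  pencil quickly|
|    or I a knife|
|        grass go|
|calendar are dog|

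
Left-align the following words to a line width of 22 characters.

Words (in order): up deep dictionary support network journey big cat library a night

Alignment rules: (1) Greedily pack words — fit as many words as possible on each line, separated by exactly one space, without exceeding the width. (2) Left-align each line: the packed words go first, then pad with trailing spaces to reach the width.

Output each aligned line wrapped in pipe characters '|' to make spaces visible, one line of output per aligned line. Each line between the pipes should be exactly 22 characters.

Answer: |up deep dictionary    |
|support network       |
|journey big cat       |
|library a night       |

Derivation:
Line 1: ['up', 'deep', 'dictionary'] (min_width=18, slack=4)
Line 2: ['support', 'network'] (min_width=15, slack=7)
Line 3: ['journey', 'big', 'cat'] (min_width=15, slack=7)
Line 4: ['library', 'a', 'night'] (min_width=15, slack=7)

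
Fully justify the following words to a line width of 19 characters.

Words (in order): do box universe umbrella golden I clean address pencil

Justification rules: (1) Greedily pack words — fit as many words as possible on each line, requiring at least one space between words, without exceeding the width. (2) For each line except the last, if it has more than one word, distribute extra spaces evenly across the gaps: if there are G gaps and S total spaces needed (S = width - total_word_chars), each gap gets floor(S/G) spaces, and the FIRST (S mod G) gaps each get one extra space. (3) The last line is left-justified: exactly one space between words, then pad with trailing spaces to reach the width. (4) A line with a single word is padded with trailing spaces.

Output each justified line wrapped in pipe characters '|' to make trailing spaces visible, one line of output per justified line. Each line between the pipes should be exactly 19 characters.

Line 1: ['do', 'box', 'universe'] (min_width=15, slack=4)
Line 2: ['umbrella', 'golden', 'I'] (min_width=17, slack=2)
Line 3: ['clean', 'address'] (min_width=13, slack=6)
Line 4: ['pencil'] (min_width=6, slack=13)

Answer: |do   box   universe|
|umbrella  golden  I|
|clean       address|
|pencil             |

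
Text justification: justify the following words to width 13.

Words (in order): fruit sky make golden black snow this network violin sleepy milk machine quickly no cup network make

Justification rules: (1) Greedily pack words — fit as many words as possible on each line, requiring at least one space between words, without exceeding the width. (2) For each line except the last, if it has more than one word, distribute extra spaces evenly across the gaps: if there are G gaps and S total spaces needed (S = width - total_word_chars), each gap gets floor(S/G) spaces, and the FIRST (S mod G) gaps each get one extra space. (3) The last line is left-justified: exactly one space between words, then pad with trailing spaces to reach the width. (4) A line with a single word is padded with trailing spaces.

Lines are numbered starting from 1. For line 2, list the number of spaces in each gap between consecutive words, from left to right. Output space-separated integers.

Line 1: ['fruit', 'sky'] (min_width=9, slack=4)
Line 2: ['make', 'golden'] (min_width=11, slack=2)
Line 3: ['black', 'snow'] (min_width=10, slack=3)
Line 4: ['this', 'network'] (min_width=12, slack=1)
Line 5: ['violin', 'sleepy'] (min_width=13, slack=0)
Line 6: ['milk', 'machine'] (min_width=12, slack=1)
Line 7: ['quickly', 'no'] (min_width=10, slack=3)
Line 8: ['cup', 'network'] (min_width=11, slack=2)
Line 9: ['make'] (min_width=4, slack=9)

Answer: 3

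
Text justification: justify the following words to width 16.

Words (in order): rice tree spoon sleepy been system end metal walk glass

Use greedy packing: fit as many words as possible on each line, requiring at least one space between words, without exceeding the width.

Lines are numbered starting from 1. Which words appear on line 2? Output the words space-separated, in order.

Line 1: ['rice', 'tree', 'spoon'] (min_width=15, slack=1)
Line 2: ['sleepy', 'been'] (min_width=11, slack=5)
Line 3: ['system', 'end', 'metal'] (min_width=16, slack=0)
Line 4: ['walk', 'glass'] (min_width=10, slack=6)

Answer: sleepy been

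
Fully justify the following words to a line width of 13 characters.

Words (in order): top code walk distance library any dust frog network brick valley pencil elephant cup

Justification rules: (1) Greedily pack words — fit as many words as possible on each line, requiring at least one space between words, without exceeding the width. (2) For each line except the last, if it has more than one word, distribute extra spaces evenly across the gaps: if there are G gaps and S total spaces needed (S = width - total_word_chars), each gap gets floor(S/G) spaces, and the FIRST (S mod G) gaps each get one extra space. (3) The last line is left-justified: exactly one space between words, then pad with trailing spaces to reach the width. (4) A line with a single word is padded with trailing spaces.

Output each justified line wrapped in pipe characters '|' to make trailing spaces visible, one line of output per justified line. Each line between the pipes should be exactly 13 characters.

Answer: |top code walk|
|distance     |
|library   any|
|dust     frog|
|network brick|
|valley pencil|
|elephant cup |

Derivation:
Line 1: ['top', 'code', 'walk'] (min_width=13, slack=0)
Line 2: ['distance'] (min_width=8, slack=5)
Line 3: ['library', 'any'] (min_width=11, slack=2)
Line 4: ['dust', 'frog'] (min_width=9, slack=4)
Line 5: ['network', 'brick'] (min_width=13, slack=0)
Line 6: ['valley', 'pencil'] (min_width=13, slack=0)
Line 7: ['elephant', 'cup'] (min_width=12, slack=1)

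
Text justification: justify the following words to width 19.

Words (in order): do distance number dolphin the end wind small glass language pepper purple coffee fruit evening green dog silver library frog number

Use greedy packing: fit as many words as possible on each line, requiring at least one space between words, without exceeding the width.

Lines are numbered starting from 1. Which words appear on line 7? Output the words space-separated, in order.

Answer: silver library frog

Derivation:
Line 1: ['do', 'distance', 'number'] (min_width=18, slack=1)
Line 2: ['dolphin', 'the', 'end'] (min_width=15, slack=4)
Line 3: ['wind', 'small', 'glass'] (min_width=16, slack=3)
Line 4: ['language', 'pepper'] (min_width=15, slack=4)
Line 5: ['purple', 'coffee', 'fruit'] (min_width=19, slack=0)
Line 6: ['evening', 'green', 'dog'] (min_width=17, slack=2)
Line 7: ['silver', 'library', 'frog'] (min_width=19, slack=0)
Line 8: ['number'] (min_width=6, slack=13)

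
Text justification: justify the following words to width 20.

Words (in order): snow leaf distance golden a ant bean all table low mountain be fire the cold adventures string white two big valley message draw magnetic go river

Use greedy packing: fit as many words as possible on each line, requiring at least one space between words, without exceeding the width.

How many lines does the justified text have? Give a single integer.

Line 1: ['snow', 'leaf', 'distance'] (min_width=18, slack=2)
Line 2: ['golden', 'a', 'ant', 'bean'] (min_width=17, slack=3)
Line 3: ['all', 'table', 'low'] (min_width=13, slack=7)
Line 4: ['mountain', 'be', 'fire', 'the'] (min_width=20, slack=0)
Line 5: ['cold', 'adventures'] (min_width=15, slack=5)
Line 6: ['string', 'white', 'two', 'big'] (min_width=20, slack=0)
Line 7: ['valley', 'message', 'draw'] (min_width=19, slack=1)
Line 8: ['magnetic', 'go', 'river'] (min_width=17, slack=3)
Total lines: 8

Answer: 8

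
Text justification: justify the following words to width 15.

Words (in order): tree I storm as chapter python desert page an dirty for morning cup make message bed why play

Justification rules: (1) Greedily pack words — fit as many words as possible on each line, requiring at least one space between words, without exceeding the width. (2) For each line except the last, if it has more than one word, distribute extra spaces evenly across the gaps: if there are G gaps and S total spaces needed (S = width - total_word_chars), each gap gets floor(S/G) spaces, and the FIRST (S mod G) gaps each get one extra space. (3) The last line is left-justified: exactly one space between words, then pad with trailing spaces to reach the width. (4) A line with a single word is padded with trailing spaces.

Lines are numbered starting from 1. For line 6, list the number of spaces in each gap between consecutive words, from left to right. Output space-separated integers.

Line 1: ['tree', 'I', 'storm', 'as'] (min_width=15, slack=0)
Line 2: ['chapter', 'python'] (min_width=14, slack=1)
Line 3: ['desert', 'page', 'an'] (min_width=14, slack=1)
Line 4: ['dirty', 'for'] (min_width=9, slack=6)
Line 5: ['morning', 'cup'] (min_width=11, slack=4)
Line 6: ['make', 'message'] (min_width=12, slack=3)
Line 7: ['bed', 'why', 'play'] (min_width=12, slack=3)

Answer: 4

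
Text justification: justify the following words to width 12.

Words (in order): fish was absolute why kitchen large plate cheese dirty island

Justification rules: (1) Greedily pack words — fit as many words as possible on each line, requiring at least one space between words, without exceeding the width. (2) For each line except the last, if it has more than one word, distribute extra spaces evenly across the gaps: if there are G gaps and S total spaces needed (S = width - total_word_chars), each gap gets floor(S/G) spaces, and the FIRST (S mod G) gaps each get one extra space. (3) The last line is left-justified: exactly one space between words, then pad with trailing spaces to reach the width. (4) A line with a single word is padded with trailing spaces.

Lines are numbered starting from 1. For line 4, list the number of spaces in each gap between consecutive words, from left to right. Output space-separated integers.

Line 1: ['fish', 'was'] (min_width=8, slack=4)
Line 2: ['absolute', 'why'] (min_width=12, slack=0)
Line 3: ['kitchen'] (min_width=7, slack=5)
Line 4: ['large', 'plate'] (min_width=11, slack=1)
Line 5: ['cheese', 'dirty'] (min_width=12, slack=0)
Line 6: ['island'] (min_width=6, slack=6)

Answer: 2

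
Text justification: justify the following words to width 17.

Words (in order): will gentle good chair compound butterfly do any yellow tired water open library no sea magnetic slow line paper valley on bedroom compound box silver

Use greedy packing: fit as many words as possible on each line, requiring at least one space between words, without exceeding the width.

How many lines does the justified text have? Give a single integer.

Line 1: ['will', 'gentle', 'good'] (min_width=16, slack=1)
Line 2: ['chair', 'compound'] (min_width=14, slack=3)
Line 3: ['butterfly', 'do', 'any'] (min_width=16, slack=1)
Line 4: ['yellow', 'tired'] (min_width=12, slack=5)
Line 5: ['water', 'open'] (min_width=10, slack=7)
Line 6: ['library', 'no', 'sea'] (min_width=14, slack=3)
Line 7: ['magnetic', 'slow'] (min_width=13, slack=4)
Line 8: ['line', 'paper', 'valley'] (min_width=17, slack=0)
Line 9: ['on', 'bedroom'] (min_width=10, slack=7)
Line 10: ['compound', 'box'] (min_width=12, slack=5)
Line 11: ['silver'] (min_width=6, slack=11)
Total lines: 11

Answer: 11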